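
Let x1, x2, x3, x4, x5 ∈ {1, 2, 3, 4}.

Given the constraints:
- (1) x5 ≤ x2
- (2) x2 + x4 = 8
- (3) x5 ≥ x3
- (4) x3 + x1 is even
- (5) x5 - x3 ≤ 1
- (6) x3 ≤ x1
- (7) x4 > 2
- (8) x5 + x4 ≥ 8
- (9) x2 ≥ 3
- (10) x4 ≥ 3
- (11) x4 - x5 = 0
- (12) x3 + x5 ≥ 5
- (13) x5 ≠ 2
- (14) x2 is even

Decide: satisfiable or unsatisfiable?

Take x1 = 4, x2 = 4, x3 = 4, x4 = 4, x5 = 4. Then constraint 2: x2 + x4 = 8; constraint 5: x5 - x3 = 0; constraint 8: x5 + x4 = 8, and every other listed constraint is also met.

Satisfiable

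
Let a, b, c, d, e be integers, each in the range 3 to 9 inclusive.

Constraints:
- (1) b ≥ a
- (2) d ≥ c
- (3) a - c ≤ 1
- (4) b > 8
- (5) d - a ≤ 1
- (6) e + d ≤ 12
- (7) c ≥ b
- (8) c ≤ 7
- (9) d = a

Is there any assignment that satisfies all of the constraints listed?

Unsatisfiable

From constraint 4: b ≥ 9. From constraints 7 and 8: b ≤ c and c ≤ 7, so b ≤ 7. But 7 < 9, so no value of b works.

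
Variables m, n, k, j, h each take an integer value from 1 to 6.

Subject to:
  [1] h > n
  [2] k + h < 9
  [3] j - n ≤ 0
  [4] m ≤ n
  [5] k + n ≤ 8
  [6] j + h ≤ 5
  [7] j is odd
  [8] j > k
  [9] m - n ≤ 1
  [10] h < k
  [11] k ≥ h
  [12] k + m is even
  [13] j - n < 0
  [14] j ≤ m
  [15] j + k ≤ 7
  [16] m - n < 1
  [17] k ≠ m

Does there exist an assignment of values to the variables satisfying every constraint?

Unsatisfiable

Constraints 1, 8, 10, and 13 give j < n, n < h, h < k, k < j. Chaining: j < n < h < k < j, which forces j < j — impossible.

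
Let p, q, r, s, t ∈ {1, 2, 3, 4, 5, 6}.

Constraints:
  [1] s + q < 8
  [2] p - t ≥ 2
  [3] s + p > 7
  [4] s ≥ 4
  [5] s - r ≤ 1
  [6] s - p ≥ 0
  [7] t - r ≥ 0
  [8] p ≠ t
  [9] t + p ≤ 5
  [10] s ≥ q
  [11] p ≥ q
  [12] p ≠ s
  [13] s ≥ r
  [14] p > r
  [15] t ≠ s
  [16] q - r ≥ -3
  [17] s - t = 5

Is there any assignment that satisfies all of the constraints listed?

Constraints 2, 5, 6, and 7 give s − p ≥ 0, p − t ≥ 2, t − r ≥ 0, r − s ≥ -1.
Adding all 4 inequalities: the left sides telescope to 0, and the right sides sum to 0 + 2 + 0 + (-1) = 1. So 0 ≥ 1, which is false.

Unsatisfiable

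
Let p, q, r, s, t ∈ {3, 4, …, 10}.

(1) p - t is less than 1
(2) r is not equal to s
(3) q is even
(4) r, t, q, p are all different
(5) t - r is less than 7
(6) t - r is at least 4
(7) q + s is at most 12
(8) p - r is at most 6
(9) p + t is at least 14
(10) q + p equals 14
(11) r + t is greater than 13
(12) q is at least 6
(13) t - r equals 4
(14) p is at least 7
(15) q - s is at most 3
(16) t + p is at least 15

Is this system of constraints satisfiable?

Satisfiable

One satisfying assignment is p = 8, q = 6, r = 5, s = 3, t = 9.
For the less obvious constraints — constraint 1: p - t = -1; constraint 5: t - r = 4 — and the others hold by inspection.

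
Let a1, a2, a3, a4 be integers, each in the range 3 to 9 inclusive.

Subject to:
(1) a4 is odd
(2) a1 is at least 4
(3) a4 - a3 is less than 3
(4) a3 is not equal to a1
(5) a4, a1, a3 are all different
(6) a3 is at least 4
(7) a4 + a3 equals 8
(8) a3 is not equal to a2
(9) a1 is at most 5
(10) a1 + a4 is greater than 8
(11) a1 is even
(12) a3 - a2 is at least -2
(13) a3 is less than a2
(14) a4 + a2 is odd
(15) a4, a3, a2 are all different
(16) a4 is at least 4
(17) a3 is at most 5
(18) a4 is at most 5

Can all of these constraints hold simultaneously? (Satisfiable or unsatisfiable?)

Unsatisfiable

Constraints 2, 6, 9, 16, 17, and 18 confine each of a4, a1, a3 to the 2 values {4, 5}.
Constraint 5 requires all 3 of them to be distinct, but only 2 values are available — impossible by the pigeonhole principle.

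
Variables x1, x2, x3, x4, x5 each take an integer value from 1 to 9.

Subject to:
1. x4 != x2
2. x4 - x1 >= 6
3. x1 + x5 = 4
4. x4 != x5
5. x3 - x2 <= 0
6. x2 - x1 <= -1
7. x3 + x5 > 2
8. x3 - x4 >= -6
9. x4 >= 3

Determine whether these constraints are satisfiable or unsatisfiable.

Constraints 2, 5, 6, and 8 give x4 − x1 ≥ 6, x1 − x2 ≥ 1, x2 − x3 ≥ 0, x3 − x4 ≥ -6.
Adding all 4 inequalities: the left sides telescope to 0, and the right sides sum to 6 + 1 + 0 + (-6) = 1. So 0 ≥ 1, which is false.

Unsatisfiable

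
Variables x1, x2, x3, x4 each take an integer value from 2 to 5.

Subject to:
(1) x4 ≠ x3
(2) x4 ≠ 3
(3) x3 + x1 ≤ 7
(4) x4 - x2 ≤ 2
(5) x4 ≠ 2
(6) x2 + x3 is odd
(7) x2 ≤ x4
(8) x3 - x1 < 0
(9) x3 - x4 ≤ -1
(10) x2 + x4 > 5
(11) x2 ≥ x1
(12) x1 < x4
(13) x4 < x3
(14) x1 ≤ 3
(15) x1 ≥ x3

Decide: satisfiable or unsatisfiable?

Constraints 7, 8, 11, and 13 give x3 < x1, x1 ≤ x2, x2 ≤ x4, x4 < x3. Chaining: x3 < x1 ≤ x2 ≤ x4 < x3, which forces x3 < x3 — impossible.

Unsatisfiable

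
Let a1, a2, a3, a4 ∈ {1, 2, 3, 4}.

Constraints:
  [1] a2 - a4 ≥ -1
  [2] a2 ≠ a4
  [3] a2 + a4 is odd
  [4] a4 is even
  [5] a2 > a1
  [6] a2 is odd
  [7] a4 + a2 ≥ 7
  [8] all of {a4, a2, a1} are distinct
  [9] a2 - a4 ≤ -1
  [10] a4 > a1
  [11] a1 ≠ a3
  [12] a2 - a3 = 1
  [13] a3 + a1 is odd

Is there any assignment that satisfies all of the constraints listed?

Setting (a1, a2, a3, a4) = (1, 3, 2, 4) satisfies everything: constraint 1: a2 - a4 = -1; constraint 7: a4 + a2 = 7; constraint 9: a2 - a4 = -1, and the others follow.

Satisfiable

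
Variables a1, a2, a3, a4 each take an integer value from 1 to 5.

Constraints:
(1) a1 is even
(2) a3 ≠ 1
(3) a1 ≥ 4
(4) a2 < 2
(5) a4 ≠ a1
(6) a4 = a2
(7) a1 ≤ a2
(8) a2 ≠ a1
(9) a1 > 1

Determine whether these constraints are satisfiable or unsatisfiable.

From constraints 3 and 7: a2 ≥ a1 and a1 ≥ 4, so a2 ≥ 4. From constraint 4: a2 ≤ 1. But 1 < 4, so no value of a2 works.

Unsatisfiable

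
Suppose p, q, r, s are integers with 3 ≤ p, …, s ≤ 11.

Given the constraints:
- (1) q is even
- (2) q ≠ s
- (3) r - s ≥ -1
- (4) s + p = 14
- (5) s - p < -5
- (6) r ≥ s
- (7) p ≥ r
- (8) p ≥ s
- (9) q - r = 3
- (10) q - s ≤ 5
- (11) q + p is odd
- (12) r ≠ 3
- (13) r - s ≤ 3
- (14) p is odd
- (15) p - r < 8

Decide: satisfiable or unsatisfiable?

The assignment p = 11, q = 8, r = 5, s = 3 works:
  constraint 3 holds since r - s = 2.
  constraint 4 holds since s + p = 14.
  constraint 5 holds since s - p = -8.
The rest check out directly.

Satisfiable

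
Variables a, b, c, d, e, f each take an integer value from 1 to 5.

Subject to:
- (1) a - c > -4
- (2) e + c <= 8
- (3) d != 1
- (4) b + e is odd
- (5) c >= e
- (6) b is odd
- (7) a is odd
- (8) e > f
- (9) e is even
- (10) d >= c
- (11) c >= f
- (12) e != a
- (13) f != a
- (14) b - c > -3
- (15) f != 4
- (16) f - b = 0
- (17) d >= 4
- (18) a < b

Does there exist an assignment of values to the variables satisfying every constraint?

The assignment a = 1, b = 3, c = 4, d = 5, e = 4, f = 3 works:
  constraint 1 holds since a - c = -3.
  constraint 2 holds since e + c = 8.
The rest check out directly.

Satisfiable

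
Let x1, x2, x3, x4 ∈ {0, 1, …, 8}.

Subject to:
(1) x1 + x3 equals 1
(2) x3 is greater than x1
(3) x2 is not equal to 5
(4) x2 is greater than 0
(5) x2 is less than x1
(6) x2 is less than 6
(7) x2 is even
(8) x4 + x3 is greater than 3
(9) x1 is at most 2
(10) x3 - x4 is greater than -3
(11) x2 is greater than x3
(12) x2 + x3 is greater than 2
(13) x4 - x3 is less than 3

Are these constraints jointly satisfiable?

Constraints 2, 5, and 11 give x3 < x2, x2 < x1, x1 < x3. Chaining: x3 < x2 < x1 < x3, which forces x3 < x3 — impossible.

Unsatisfiable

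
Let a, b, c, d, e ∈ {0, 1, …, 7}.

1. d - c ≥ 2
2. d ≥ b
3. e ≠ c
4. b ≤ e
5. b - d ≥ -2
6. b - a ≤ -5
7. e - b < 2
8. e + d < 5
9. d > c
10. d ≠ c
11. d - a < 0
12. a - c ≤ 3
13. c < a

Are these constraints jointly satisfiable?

Unsatisfiable

Constraints 1, 5, 6, and 12 give b − d ≥ -2, d − c ≥ 2, c − a ≥ -3, a − b ≥ 5.
Adding all 4 inequalities: the left sides telescope to 0, and the right sides sum to (-2) + 2 + (-3) + 5 = 2. So 0 ≥ 2, which is false.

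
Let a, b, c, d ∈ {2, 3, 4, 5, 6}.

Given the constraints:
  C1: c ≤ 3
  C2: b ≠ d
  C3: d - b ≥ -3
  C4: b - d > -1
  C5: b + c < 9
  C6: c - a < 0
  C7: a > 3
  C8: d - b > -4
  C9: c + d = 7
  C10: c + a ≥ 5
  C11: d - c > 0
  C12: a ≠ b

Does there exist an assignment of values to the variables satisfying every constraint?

Take a = 5, b = 6, c = 2, d = 5. Then constraint 3: d - b = -1; constraint 4: b - d = 1; constraint 5: b + c = 8, and every other listed constraint is also met.

Satisfiable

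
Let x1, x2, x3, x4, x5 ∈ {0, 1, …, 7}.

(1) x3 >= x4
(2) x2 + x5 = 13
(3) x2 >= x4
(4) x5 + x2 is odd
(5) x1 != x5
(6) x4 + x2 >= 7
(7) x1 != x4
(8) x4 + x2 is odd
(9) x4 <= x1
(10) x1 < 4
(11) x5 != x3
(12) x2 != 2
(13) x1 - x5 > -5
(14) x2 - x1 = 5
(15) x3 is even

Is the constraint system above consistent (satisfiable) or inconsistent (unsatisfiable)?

One satisfying assignment is x1 = 2, x2 = 7, x3 = 2, x4 = 0, x5 = 6.
For the less obvious constraints — constraint 2: x2 + x5 = 13; constraint 6: x4 + x2 = 7 — and the others hold by inspection.

Satisfiable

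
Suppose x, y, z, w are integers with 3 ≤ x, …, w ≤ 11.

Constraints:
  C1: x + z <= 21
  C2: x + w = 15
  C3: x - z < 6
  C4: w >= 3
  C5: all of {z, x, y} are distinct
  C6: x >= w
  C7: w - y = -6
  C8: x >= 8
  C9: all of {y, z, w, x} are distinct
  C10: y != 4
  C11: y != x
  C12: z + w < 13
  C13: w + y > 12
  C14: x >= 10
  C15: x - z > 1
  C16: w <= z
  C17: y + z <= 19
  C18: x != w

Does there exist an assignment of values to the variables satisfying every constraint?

Setting (x, y, z, w) = (11, 10, 7, 4) satisfies everything: constraint 1: x + z = 18; constraint 2: x + w = 15; constraint 3: x - z = 4, and the others follow.

Satisfiable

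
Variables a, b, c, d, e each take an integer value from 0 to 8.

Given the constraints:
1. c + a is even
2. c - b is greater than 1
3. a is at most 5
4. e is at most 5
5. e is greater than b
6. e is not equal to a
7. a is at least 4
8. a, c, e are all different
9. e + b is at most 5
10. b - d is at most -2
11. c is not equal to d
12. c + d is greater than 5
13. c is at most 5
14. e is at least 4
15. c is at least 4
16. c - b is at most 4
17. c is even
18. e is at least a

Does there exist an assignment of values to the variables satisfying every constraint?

Unsatisfiable

Constraints 3, 4, 7, 13, 14, and 15 confine each of a, c, e to the 2 values {4, 5}.
Constraint 8 requires all 3 of them to be distinct, but only 2 values are available — impossible by the pigeonhole principle.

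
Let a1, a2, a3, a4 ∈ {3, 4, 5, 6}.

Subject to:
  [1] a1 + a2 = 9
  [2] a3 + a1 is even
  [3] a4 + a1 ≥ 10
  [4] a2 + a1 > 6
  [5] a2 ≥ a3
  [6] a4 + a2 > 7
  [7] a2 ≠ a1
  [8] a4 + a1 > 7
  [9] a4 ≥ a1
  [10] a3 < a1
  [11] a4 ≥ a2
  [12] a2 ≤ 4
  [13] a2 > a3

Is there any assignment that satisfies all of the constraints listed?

Satisfiable

Take a1 = 5, a2 = 4, a3 = 3, a4 = 5. Then constraint 1: a1 + a2 = 9; constraint 3: a4 + a1 = 10; constraint 4: a2 + a1 = 9, and every other listed constraint is also met.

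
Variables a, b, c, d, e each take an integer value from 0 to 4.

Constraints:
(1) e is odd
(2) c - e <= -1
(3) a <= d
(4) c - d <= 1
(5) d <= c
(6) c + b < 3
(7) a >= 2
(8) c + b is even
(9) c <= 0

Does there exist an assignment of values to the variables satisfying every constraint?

From constraints 3 and 7: d ≥ a and a ≥ 2, so d ≥ 2. From constraints 5 and 9: d ≤ c and c ≤ 0, so d ≤ 0. But 0 < 2, so no value of d works.

Unsatisfiable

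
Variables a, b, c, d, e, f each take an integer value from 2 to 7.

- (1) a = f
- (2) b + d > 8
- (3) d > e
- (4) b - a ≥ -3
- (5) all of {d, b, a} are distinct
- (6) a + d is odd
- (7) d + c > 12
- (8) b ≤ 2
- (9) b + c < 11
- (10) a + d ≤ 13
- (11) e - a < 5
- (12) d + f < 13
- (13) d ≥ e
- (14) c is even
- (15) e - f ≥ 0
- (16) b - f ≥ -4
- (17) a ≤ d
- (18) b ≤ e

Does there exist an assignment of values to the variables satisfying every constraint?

Satisfiable

Setting (a, b, c, d, e, f) = (4, 2, 6, 7, 6, 4) satisfies everything: constraint 2: b + d = 9; constraint 4: b - a = -2, and the others follow.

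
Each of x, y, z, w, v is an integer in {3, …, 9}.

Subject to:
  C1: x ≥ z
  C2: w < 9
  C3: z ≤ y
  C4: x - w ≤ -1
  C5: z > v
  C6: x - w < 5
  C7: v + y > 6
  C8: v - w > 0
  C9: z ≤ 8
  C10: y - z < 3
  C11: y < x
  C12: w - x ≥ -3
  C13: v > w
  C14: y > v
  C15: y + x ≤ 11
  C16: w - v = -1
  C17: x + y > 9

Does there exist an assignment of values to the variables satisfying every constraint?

Constraints 3, 4, 5, 11, and 13 give z ≤ y, y < x, x < w, w < v, v < z. Chaining: z ≤ y < x < w < v < z, which forces z < z — impossible.

Unsatisfiable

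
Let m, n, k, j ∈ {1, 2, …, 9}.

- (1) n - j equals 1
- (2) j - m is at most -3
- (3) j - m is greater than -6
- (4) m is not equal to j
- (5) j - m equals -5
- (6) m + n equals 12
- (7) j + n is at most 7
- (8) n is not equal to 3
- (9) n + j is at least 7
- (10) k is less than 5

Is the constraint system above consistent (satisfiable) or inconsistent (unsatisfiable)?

Satisfiable

Take m = 8, n = 4, k = 2, j = 3. Then constraint 1: n - j = 1; constraint 2: j - m = -5, and every other listed constraint is also met.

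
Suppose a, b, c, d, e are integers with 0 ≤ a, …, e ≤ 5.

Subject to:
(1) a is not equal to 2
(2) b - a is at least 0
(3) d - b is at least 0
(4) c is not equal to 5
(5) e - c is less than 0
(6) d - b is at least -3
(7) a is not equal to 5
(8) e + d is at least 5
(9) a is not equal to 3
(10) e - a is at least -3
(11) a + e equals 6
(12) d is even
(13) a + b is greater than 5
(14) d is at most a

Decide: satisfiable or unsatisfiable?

One satisfying assignment is a = 4, b = 4, c = 4, d = 4, e = 2.
For the less obvious constraints — constraint 2: b - a = 0; constraint 3: d - b = 0; constraint 5: e - c = -2 — and the others hold by inspection.

Satisfiable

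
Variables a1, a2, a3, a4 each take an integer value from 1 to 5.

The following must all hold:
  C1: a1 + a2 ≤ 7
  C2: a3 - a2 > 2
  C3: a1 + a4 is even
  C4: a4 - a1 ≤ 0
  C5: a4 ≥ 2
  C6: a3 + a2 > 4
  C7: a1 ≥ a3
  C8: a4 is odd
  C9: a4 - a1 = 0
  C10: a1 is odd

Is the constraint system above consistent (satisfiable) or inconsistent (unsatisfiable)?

Satisfiable

Try a1 = 5, a2 = 1, a3 = 5, a4 = 5.
Check constraint 1: a1 + a2 = 6; constraint 2: a3 - a2 = 4; constraint 4: a4 - a1 = 0. The remaining constraints are straightforward to verify.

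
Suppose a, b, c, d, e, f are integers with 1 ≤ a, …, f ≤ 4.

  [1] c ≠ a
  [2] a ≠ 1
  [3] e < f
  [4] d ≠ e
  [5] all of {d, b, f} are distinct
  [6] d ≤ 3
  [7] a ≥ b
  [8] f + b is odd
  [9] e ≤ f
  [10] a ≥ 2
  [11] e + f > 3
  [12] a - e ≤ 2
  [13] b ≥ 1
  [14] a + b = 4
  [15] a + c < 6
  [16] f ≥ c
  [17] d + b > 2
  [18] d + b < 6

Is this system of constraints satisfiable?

Setting (a, b, c, d, e, f) = (3, 1, 1, 3, 2, 4) satisfies everything: constraint 11: e + f = 6; constraint 12: a - e = 1, and the others follow.

Satisfiable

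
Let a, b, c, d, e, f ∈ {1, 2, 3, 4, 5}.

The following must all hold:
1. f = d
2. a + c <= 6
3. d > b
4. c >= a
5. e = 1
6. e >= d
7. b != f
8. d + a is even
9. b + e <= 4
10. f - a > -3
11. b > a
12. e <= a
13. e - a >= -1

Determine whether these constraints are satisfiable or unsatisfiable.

Constraints 3, 6, 11, and 12 give e ≤ a, a < b, b < d, d ≤ e. Chaining: e ≤ a < b < d ≤ e, which forces e < e — impossible.

Unsatisfiable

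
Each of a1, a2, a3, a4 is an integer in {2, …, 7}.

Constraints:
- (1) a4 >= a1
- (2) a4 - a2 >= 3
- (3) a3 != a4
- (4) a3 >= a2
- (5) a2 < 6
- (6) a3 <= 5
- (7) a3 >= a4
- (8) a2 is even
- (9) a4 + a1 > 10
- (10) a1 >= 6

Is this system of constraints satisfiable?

From constraints 1 and 10: a4 ≥ a1 and a1 ≥ 6, so a4 ≥ 6. From constraints 6 and 7: a4 ≤ a3 and a3 ≤ 5, so a4 ≤ 5. But 5 < 6, so no value of a4 works.

Unsatisfiable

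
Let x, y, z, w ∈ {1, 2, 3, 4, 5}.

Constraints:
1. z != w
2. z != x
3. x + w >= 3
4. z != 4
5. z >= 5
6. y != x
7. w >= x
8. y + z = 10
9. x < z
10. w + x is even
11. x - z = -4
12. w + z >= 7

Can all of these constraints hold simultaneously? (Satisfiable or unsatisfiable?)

Satisfiable

Setting (x, y, z, w) = (1, 5, 5, 3) satisfies everything: constraint 3: x + w = 4; constraint 8: y + z = 10, and the others follow.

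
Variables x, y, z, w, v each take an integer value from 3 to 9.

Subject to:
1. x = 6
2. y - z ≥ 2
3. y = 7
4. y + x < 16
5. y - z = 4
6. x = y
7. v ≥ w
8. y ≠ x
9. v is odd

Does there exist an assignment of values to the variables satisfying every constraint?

Constraint 1 fixes x = 6 and constraint 3 fixes y = 7, but constraint 6 requires x = y. Since 6 ≠ 7, contradiction.

Unsatisfiable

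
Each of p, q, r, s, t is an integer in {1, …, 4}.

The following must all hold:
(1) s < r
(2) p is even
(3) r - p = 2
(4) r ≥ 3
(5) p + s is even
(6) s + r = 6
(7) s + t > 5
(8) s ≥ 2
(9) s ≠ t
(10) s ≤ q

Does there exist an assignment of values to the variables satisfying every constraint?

The assignment p = 2, q = 2, r = 4, s = 2, t = 4 works:
  constraint 3 holds since r - p = 2.
  constraint 6 holds since s + r = 6.
  constraint 7 holds since s + t = 6.
The rest check out directly.

Satisfiable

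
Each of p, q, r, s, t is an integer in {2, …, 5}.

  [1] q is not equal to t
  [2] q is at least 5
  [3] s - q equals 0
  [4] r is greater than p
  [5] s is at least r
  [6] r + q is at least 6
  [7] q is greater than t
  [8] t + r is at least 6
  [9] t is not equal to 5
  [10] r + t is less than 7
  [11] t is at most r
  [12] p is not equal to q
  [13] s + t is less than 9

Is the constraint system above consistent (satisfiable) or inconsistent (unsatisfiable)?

The assignment p = 2, q = 5, r = 3, s = 5, t = 3 works:
  constraint 3 holds since s - q = 0.
  constraint 6 holds since r + q = 8.
  constraint 8 holds since t + r = 6.
The rest check out directly.

Satisfiable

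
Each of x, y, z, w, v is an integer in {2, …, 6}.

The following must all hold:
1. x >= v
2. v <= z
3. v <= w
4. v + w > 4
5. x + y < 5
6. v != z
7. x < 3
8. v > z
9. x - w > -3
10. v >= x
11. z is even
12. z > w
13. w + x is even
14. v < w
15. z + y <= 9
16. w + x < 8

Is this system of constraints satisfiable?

Constraints 8, 12, and 14 give z < v, v < w, w < z. Chaining: z < v < w < z, which forces z < z — impossible.

Unsatisfiable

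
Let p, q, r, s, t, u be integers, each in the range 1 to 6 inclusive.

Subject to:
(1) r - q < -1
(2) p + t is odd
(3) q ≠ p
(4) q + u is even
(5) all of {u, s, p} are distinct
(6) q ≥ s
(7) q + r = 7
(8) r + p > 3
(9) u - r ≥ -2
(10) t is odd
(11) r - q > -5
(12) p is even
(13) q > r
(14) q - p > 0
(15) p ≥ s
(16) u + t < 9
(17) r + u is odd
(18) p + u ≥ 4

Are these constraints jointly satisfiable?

Satisfiable

Try p = 4, q = 5, r = 2, s = 1, t = 3, u = 3.
Check constraint 1: r - q = -3; constraint 7: q + r = 7; constraint 8: r + p = 6. The remaining constraints are straightforward to verify.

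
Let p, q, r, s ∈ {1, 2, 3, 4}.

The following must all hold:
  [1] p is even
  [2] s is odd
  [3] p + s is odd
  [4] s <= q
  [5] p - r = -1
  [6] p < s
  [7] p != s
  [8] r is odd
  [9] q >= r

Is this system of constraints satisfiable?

Satisfiable

Try p = 2, q = 3, r = 3, s = 3.
Check constraint 1: p = 2 is even; constraint 5: p - r = -1. The remaining constraints are straightforward to verify.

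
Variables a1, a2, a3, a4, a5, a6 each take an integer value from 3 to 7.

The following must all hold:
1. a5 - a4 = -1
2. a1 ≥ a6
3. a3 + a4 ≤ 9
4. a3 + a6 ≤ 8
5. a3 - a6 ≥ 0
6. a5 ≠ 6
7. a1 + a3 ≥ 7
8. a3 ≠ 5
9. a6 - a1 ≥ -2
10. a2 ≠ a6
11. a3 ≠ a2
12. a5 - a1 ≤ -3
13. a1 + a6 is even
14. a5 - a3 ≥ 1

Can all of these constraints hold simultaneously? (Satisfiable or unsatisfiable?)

Constraints 5, 9, 12, and 14 give a5 − a3 ≥ 1, a3 − a6 ≥ 0, a6 − a1 ≥ -2, a1 − a5 ≥ 3.
Adding all 4 inequalities: the left sides telescope to 0, and the right sides sum to 1 + 0 + (-2) + 3 = 2. So 0 ≥ 2, which is false.

Unsatisfiable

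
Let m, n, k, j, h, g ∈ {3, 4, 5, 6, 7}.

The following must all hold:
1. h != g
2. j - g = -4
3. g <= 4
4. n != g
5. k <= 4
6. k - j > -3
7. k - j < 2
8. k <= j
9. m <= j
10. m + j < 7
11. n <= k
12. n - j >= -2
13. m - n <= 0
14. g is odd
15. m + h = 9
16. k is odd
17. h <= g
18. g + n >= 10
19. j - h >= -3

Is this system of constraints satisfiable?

Unsatisfiable

From constraint 3: g ≤ 4. From constraints 5 and 11: n ≤ k ≤ 4. Hence g + n ≤ 8. But constraint 18 requires g + n ≥ 10, and 10 > 8. Contradiction.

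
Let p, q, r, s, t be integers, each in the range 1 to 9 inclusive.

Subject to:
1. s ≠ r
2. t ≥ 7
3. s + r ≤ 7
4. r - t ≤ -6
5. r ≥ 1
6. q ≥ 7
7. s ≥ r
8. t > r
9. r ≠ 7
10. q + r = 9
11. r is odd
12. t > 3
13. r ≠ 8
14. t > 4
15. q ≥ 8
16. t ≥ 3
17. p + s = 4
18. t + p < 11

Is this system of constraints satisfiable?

Try p = 1, q = 8, r = 1, s = 3, t = 8.
Check constraint 3: s + r = 4; constraint 4: r - t = -7. The remaining constraints are straightforward to verify.

Satisfiable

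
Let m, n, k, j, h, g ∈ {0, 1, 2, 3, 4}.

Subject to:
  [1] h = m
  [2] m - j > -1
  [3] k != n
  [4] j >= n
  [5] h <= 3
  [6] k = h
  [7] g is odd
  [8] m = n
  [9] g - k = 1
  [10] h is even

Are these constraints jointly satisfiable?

From constraints 1, 6, and 8, k = h = m = n, so k = n. But constraint 3 says k ≠ n. Contradiction.

Unsatisfiable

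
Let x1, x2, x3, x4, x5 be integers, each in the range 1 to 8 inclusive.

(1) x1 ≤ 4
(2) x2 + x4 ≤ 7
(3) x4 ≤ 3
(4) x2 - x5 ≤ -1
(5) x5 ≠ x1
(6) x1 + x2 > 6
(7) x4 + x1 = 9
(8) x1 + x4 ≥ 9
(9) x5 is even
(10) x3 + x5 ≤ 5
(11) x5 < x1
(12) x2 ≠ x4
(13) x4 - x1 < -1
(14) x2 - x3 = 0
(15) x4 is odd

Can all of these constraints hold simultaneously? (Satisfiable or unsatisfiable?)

Unsatisfiable

From constraint 1: x1 ≤ 4. From constraint 3: x4 ≤ 3. Hence x1 + x4 ≤ 7. But constraint 8 requires x1 + x4 ≥ 9, and 9 > 7. Contradiction.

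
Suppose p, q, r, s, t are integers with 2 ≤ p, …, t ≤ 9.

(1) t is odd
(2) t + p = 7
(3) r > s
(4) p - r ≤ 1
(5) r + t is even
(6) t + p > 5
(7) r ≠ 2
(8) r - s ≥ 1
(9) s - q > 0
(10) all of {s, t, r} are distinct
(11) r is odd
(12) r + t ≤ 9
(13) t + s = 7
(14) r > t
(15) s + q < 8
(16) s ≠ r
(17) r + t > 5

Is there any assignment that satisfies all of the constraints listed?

Take p = 4, q = 3, r = 5, s = 4, t = 3. Then constraint 2: t + p = 7; constraint 4: p - r = -1, and every other listed constraint is also met.

Satisfiable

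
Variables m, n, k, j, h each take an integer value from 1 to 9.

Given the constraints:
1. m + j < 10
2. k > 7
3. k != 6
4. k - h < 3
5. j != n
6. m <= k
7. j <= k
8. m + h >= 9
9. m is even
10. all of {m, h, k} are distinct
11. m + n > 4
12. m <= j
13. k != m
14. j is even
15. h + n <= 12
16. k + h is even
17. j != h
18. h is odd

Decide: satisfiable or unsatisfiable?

Take m = 4, n = 2, k = 9, j = 4, h = 7. Then constraint 1: m + j = 8; constraint 4: k - h = 2, and every other listed constraint is also met.

Satisfiable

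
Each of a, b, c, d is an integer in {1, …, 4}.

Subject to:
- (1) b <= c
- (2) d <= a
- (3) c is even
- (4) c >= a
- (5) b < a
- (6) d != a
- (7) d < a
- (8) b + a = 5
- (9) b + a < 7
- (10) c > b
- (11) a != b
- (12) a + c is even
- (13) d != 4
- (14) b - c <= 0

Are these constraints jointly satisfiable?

Satisfiable

One satisfying assignment is a = 4, b = 1, c = 4, d = 2.
For the less obvious constraints — constraint 8: b + a = 5; constraint 9: b + a = 5 — and the others hold by inspection.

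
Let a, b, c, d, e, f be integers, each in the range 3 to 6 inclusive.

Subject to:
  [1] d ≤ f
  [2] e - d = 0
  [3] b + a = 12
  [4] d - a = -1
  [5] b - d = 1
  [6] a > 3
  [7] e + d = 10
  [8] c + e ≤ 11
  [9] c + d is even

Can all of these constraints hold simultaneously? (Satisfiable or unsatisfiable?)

Take a = 6, b = 6, c = 3, d = 5, e = 5, f = 5. Then constraint 2: e - d = 0; constraint 3: b + a = 12, and every other listed constraint is also met.

Satisfiable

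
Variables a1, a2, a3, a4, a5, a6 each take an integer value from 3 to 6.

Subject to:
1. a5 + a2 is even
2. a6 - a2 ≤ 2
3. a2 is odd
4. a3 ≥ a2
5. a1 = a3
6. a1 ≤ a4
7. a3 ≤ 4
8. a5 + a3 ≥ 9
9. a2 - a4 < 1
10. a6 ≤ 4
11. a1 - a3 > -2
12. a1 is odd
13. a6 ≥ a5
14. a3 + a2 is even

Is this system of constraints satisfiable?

Unsatisfiable

From constraints 10 and 13: a5 ≤ a6 ≤ 4. From constraint 7: a3 ≤ 4. Hence a5 + a3 ≤ 8. But constraint 8 requires a5 + a3 ≥ 9, and 9 > 8. Contradiction.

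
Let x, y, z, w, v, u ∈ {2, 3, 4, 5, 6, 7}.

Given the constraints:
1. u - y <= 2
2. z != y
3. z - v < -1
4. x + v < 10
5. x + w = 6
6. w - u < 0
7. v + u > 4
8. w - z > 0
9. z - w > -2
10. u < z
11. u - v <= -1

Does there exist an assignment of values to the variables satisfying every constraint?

Unsatisfiable

Constraints 6, 8, and 10 give w < u, u < z, z < w. Chaining: w < u < z < w, which forces w < w — impossible.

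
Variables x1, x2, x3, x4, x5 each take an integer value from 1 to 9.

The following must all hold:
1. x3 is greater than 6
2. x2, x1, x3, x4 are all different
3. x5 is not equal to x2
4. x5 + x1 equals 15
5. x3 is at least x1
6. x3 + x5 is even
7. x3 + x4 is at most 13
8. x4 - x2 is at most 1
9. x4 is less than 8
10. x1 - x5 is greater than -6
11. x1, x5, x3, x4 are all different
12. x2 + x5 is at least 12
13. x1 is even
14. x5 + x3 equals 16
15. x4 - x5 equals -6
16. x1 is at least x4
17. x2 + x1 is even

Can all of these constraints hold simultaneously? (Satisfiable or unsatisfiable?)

Satisfiable

Setting (x1, x2, x3, x4, x5) = (6, 4, 7, 3, 9) satisfies everything: constraint 4: x5 + x1 = 15; constraint 7: x3 + x4 = 10; constraint 8: x4 - x2 = -1, and the others follow.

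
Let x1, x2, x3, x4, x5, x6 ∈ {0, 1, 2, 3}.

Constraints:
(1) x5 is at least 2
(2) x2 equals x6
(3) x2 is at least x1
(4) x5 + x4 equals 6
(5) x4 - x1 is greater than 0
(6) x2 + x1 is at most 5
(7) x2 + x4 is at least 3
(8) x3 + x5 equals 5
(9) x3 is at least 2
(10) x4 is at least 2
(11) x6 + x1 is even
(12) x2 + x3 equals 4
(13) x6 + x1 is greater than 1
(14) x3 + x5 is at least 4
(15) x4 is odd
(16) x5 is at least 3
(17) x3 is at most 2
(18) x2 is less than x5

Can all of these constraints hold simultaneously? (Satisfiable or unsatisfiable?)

Satisfiable

The assignment x1 = 0, x2 = 2, x3 = 2, x4 = 3, x5 = 3, x6 = 2 works:
  constraint 4 holds since x5 + x4 = 6.
  constraint 5 holds since x4 - x1 = 3.
  constraint 6 holds since x2 + x1 = 2.
The rest check out directly.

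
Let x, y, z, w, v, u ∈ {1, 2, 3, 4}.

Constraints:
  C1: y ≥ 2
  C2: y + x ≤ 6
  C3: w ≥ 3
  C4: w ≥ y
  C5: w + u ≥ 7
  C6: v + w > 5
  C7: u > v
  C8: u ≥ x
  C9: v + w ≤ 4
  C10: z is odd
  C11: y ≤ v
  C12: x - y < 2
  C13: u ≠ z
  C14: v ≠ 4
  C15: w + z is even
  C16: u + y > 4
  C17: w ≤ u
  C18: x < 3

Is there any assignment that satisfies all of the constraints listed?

Unsatisfiable

From constraints 1 and 11: v ≥ y ≥ 2. From constraint 3: w ≥ 3. Hence v + w ≥ 5. But constraint 9 requires v + w ≤ 4, and 4 < 5. Contradiction.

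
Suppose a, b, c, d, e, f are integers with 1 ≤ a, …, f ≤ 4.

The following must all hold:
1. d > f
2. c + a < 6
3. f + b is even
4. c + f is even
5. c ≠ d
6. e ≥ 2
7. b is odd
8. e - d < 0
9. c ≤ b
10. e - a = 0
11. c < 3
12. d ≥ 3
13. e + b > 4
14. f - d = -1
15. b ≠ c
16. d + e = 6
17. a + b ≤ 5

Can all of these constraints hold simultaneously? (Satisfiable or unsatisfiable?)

Satisfiable

One satisfying assignment is a = 2, b = 3, c = 1, d = 4, e = 2, f = 3.
For the less obvious constraints — constraint 2: c + a = 3; constraint 8: e - d = -2; constraint 10: e - a = 0 — and the others hold by inspection.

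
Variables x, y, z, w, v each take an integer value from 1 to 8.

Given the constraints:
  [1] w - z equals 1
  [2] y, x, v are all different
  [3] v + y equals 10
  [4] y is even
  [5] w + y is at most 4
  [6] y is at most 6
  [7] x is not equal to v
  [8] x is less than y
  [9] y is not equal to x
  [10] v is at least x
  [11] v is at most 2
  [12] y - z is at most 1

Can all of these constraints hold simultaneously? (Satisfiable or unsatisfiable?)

Unsatisfiable

From constraint 11: v ≤ 2. From constraint 6: y ≤ 6. Hence v + y ≤ 8. But constraint 3 requires v + y = 10, and 10 > 8. Contradiction.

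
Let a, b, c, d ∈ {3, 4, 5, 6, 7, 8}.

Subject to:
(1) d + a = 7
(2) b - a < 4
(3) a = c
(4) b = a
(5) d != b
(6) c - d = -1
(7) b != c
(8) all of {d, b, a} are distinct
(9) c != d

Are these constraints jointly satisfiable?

From constraints 3 and 4, b = a = c, so b = c. But constraint 7 says b ≠ c. Contradiction.

Unsatisfiable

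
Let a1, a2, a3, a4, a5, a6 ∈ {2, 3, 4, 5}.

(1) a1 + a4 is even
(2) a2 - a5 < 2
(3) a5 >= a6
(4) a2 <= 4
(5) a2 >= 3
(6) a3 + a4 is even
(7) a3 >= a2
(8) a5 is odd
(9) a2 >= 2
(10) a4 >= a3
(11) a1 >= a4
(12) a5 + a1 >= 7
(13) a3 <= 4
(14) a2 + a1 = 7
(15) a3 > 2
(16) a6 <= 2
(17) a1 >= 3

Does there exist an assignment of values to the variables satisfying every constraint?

The assignment a1 = 4, a2 = 3, a3 = 4, a4 = 4, a5 = 3, a6 = 2 works:
  constraint 2 holds since a2 - a5 = 0.
  constraint 12 holds since a5 + a1 = 7.
  constraint 14 holds since a2 + a1 = 7.
The rest check out directly.

Satisfiable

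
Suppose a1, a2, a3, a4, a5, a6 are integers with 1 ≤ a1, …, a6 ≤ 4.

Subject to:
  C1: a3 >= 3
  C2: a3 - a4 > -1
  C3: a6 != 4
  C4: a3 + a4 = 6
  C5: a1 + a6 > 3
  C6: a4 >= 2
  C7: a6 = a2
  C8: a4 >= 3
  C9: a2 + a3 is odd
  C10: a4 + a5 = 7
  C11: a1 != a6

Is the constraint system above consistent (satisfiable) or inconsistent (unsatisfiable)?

Satisfiable

One satisfying assignment is a1 = 4, a2 = 2, a3 = 3, a4 = 3, a5 = 4, a6 = 2.
For the less obvious constraints — constraint 2: a3 - a4 = 0; constraint 4: a3 + a4 = 6; constraint 5: a1 + a6 = 6 — and the others hold by inspection.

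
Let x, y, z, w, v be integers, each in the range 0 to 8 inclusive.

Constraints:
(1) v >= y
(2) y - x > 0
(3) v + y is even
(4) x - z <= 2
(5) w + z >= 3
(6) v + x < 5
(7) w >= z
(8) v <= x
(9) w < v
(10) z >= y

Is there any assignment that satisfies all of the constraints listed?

Unsatisfiable

Constraints 2, 7, 8, 9, and 10 give z ≤ w, w < v, v ≤ x, x < y, y ≤ z. Chaining: z ≤ w < v ≤ x < y ≤ z, which forces z < z — impossible.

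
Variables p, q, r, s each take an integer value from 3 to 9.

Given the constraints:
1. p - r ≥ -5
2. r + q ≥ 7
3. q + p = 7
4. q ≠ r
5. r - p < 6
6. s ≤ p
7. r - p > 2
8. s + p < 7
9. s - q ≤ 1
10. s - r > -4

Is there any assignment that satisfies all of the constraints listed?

Satisfiable

Take p = 3, q = 4, r = 6, s = 3. Then constraint 1: p - r = -3; constraint 2: r + q = 10, and every other listed constraint is also met.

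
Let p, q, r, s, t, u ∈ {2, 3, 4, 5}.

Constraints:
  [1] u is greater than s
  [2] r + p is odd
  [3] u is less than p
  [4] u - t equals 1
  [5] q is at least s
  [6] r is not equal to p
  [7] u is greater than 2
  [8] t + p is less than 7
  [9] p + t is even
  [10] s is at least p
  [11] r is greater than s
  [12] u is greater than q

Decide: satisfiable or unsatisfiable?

Unsatisfiable

Constraints 1, 3, and 10 give u < p, p ≤ s, s < u. Chaining: u < p ≤ s < u, which forces u < u — impossible.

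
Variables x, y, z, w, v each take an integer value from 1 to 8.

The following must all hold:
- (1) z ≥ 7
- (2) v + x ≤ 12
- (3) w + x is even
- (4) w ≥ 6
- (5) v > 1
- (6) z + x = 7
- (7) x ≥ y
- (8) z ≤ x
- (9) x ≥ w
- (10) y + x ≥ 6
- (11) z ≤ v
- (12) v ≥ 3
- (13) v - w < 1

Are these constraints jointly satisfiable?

From constraints 1 and 11: v ≥ z ≥ 7. From constraints 4 and 9: x ≥ w ≥ 6. Hence v + x ≥ 13. But constraint 2 requires v + x ≤ 12, and 12 < 13. Contradiction.

Unsatisfiable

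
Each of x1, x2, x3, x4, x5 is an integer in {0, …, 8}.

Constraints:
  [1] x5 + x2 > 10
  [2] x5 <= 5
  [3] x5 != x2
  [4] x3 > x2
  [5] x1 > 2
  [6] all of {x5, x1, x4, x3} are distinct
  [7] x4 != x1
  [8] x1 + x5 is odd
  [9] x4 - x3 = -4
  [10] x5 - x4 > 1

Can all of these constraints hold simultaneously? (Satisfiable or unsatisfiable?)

Setting (x1, x2, x3, x4, x5) = (6, 6, 7, 3, 5) satisfies everything: constraint 1: x5 + x2 = 11; constraint 9: x4 - x3 = -4, and the others follow.

Satisfiable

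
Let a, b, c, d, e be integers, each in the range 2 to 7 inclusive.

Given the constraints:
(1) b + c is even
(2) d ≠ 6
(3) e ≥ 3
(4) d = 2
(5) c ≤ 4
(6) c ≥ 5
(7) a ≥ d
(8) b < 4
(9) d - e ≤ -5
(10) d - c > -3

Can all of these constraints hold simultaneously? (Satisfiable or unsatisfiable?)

From constraint 6: c ≥ 5. From constraint 5: c ≤ 4. But 4 < 5, so no value of c works.

Unsatisfiable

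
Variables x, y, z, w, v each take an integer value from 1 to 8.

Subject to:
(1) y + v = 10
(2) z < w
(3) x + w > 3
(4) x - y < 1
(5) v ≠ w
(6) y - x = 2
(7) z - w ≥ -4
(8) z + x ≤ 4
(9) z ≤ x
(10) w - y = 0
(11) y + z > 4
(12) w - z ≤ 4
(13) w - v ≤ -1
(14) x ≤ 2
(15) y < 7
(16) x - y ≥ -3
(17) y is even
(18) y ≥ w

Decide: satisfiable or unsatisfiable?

Satisfiable

Take x = 2, y = 4, z = 2, w = 4, v = 6. Then constraint 1: y + v = 10; constraint 3: x + w = 6, and every other listed constraint is also met.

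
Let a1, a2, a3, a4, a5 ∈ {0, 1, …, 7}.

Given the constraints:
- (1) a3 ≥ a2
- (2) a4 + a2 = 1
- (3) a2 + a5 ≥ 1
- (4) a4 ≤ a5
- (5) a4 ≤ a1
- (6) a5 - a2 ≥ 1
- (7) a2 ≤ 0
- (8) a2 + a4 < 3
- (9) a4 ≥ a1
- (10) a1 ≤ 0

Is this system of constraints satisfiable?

Unsatisfiable

From constraints 5 and 10: a4 ≤ a1 ≤ 0. From constraint 7: a2 ≤ 0. Hence a4 + a2 ≤ 0. But constraint 2 requires a4 + a2 = 1, and 1 > 0. Contradiction.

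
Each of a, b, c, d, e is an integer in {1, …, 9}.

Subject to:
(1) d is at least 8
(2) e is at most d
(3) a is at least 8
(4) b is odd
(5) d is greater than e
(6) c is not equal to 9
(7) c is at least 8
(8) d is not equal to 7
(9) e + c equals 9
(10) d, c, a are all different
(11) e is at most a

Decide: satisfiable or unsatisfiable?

Unsatisfiable

Constraints 1, 3, and 7 confine each of d, c, a to the 2 values {8, 9} (the domain already gives each ≤ 9).
Constraint 10 requires all 3 of them to be distinct, but only 2 values are available — impossible by the pigeonhole principle.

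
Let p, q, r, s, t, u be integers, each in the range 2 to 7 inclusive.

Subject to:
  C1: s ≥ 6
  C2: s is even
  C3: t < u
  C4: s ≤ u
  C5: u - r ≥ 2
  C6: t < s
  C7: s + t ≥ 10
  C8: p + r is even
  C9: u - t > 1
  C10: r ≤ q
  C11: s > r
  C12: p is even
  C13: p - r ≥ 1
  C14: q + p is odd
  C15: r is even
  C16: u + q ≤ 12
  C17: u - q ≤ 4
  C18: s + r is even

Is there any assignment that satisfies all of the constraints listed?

Satisfiable

The assignment p = 6, q = 5, r = 2, s = 6, t = 4, u = 7 works:
  constraint 5 holds since u - r = 5.
  constraint 7 holds since s + t = 10.
  constraint 9 holds since u - t = 3.
The rest check out directly.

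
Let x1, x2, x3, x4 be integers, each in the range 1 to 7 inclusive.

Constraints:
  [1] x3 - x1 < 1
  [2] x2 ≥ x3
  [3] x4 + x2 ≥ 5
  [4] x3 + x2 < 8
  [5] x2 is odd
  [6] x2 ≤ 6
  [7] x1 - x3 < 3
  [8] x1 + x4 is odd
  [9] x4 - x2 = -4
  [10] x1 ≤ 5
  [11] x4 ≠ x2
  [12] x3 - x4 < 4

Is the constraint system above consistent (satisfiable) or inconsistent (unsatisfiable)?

The assignment x1 = 2, x2 = 5, x3 = 2, x4 = 1 works:
  constraint 1 holds since x3 - x1 = 0.
  constraint 3 holds since x4 + x2 = 6.
The rest check out directly.

Satisfiable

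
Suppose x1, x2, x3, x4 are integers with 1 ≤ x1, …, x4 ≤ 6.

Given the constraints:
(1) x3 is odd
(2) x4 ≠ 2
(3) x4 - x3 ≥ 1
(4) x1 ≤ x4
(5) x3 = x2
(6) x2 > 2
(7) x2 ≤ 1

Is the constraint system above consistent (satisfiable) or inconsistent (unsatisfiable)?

From constraint 6: x2 ≥ 3. From constraint 7: x2 ≤ 1. But 1 < 3, so no value of x2 works.

Unsatisfiable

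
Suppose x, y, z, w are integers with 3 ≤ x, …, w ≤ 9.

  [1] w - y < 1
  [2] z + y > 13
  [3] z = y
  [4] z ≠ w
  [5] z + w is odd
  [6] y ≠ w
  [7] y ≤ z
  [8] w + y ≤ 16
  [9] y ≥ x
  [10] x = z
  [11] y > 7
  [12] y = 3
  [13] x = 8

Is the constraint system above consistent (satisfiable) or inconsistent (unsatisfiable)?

Constraint 13 fixes x = 8 and constraint 12 fixes y = 3. Constraints 3 and 10 give x = z = y, so x = y. But 8 ≠ 3 — contradiction.

Unsatisfiable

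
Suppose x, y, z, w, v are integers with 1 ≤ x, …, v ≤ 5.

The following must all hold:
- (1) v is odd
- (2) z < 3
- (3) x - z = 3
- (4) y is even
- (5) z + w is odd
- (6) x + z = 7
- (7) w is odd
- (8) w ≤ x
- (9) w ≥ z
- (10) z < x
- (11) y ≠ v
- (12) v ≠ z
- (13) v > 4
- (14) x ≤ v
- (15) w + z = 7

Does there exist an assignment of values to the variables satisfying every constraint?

The assignment x = 5, y = 4, z = 2, w = 5, v = 5 works:
  constraint 3 holds since x - z = 3.
  constraint 6 holds since x + z = 7.
The rest check out directly.

Satisfiable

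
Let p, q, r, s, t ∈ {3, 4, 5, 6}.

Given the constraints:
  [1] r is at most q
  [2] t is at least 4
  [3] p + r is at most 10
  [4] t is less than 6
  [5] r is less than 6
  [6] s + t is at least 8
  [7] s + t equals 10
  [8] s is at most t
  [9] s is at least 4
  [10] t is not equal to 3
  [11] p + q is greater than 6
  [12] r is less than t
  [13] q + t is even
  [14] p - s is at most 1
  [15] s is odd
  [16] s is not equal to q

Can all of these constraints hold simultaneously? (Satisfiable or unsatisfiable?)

Setting (p, q, r, s, t) = (5, 3, 3, 5, 5) satisfies everything: constraint 3: p + r = 8; constraint 6: s + t = 10; constraint 7: s + t = 10, and the others follow.

Satisfiable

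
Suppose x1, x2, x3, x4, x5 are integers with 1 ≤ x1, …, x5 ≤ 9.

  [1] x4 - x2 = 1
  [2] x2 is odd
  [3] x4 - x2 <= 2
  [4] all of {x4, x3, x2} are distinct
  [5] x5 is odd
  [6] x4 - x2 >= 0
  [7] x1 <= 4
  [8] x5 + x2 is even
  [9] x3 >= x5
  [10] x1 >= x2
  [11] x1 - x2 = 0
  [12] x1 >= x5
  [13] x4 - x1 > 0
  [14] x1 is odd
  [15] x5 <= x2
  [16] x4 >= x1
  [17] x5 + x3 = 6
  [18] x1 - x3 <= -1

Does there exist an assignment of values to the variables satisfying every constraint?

Take x1 = 1, x2 = 1, x3 = 5, x4 = 2, x5 = 1. Then constraint 1: x4 - x2 = 1; constraint 3: x4 - x2 = 1, and every other listed constraint is also met.

Satisfiable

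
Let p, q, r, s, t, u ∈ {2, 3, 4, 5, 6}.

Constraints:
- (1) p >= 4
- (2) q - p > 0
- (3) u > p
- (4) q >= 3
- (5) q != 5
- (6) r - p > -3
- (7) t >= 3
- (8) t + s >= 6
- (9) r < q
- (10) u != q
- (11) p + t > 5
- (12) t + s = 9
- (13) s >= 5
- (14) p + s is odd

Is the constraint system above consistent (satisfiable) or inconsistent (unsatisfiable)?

One satisfying assignment is p = 4, q = 6, r = 4, s = 5, t = 4, u = 5.
For the less obvious constraints — constraint 2: q - p = 2; constraint 6: r - p = 0 — and the others hold by inspection.

Satisfiable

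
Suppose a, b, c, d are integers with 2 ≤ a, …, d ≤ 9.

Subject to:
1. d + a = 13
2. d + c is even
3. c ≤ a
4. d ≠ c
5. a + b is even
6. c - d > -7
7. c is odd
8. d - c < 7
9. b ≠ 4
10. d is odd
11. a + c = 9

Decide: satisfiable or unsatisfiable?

One satisfying assignment is a = 6, b = 8, c = 3, d = 7.
For the less obvious constraints — constraint 1: d + a = 13; constraint 6: c - d = -4 — and the others hold by inspection.

Satisfiable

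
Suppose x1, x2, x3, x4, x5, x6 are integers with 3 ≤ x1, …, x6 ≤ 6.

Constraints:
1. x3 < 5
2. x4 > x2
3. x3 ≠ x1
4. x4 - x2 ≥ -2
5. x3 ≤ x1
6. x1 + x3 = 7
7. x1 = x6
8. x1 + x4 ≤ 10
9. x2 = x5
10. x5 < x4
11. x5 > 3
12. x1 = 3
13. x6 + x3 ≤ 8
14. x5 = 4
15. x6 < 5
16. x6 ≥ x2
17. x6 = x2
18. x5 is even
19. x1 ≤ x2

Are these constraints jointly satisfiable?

Unsatisfiable

Constraint 12 fixes x1 = 3 and constraint 14 fixes x5 = 4. Constraints 7, 9, and 17 give x1 = x6 = x2 = x5, so x1 = x5. But 3 ≠ 4 — contradiction.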